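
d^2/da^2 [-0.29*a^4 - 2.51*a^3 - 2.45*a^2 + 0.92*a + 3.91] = -3.48*a^2 - 15.06*a - 4.9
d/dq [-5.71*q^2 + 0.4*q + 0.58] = 0.4 - 11.42*q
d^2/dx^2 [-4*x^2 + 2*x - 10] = -8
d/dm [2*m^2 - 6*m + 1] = 4*m - 6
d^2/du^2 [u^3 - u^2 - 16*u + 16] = 6*u - 2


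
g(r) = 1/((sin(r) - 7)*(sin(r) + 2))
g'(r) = -cos(r)/((sin(r) - 7)*(sin(r) + 2)^2) - cos(r)/((sin(r) - 7)^2*(sin(r) + 2)) = (5 - 2*sin(r))*cos(r)/((sin(r) - 7)^2*(sin(r) + 2)^2)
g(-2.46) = -0.10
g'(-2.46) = -0.04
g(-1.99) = -0.12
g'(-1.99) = -0.04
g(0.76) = -0.06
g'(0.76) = 0.01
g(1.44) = -0.06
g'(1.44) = 0.00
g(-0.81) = -0.10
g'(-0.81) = 0.05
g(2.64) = -0.06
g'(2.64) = -0.01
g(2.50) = -0.06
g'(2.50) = -0.01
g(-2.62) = -0.09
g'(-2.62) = -0.04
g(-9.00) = -0.08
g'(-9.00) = -0.04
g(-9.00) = -0.08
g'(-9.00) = -0.04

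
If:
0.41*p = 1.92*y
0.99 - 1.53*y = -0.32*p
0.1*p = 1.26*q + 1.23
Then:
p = 147.35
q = 10.72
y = 31.47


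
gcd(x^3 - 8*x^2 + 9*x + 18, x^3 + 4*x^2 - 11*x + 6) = 1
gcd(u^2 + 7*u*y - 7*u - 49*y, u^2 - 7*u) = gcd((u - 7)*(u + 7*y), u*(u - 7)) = u - 7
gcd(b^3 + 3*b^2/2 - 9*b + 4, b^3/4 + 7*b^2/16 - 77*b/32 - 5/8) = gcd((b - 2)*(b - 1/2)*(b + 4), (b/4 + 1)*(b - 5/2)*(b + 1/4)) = b + 4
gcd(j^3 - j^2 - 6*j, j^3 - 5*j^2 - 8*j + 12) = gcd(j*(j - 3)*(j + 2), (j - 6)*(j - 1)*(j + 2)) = j + 2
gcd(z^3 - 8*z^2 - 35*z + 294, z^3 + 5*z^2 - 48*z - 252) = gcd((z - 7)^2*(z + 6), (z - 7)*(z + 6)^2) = z^2 - z - 42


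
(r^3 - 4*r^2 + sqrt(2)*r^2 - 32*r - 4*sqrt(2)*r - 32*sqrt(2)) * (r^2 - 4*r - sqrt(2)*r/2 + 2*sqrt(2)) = r^5 - 8*r^4 + sqrt(2)*r^4/2 - 17*r^3 - 4*sqrt(2)*r^3 - 8*sqrt(2)*r^2 + 136*r^2 + 16*r + 64*sqrt(2)*r - 128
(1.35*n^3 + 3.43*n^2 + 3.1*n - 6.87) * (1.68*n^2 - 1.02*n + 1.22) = 2.268*n^5 + 4.3854*n^4 + 3.3564*n^3 - 10.519*n^2 + 10.7894*n - 8.3814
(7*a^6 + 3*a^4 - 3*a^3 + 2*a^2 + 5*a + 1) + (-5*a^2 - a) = 7*a^6 + 3*a^4 - 3*a^3 - 3*a^2 + 4*a + 1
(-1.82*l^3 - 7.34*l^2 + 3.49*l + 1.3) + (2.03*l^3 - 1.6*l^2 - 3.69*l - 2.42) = 0.21*l^3 - 8.94*l^2 - 0.2*l - 1.12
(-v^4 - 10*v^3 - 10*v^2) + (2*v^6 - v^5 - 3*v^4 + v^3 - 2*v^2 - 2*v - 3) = 2*v^6 - v^5 - 4*v^4 - 9*v^3 - 12*v^2 - 2*v - 3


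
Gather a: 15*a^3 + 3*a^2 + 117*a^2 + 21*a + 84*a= 15*a^3 + 120*a^2 + 105*a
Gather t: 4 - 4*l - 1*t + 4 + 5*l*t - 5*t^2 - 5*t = -4*l - 5*t^2 + t*(5*l - 6) + 8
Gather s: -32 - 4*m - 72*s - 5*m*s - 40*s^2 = -4*m - 40*s^2 + s*(-5*m - 72) - 32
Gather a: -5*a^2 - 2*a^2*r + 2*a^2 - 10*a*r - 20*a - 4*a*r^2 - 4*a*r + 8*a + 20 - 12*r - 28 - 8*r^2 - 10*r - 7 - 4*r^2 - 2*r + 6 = a^2*(-2*r - 3) + a*(-4*r^2 - 14*r - 12) - 12*r^2 - 24*r - 9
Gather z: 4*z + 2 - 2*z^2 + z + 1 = -2*z^2 + 5*z + 3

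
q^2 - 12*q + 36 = (q - 6)^2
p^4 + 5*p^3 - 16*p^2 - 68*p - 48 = (p - 4)*(p + 1)*(p + 2)*(p + 6)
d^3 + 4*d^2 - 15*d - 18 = (d - 3)*(d + 1)*(d + 6)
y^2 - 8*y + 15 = (y - 5)*(y - 3)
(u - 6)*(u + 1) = u^2 - 5*u - 6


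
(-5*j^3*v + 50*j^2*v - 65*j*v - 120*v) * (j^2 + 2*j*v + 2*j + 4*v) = -5*j^5*v - 10*j^4*v^2 + 40*j^4*v + 80*j^3*v^2 + 35*j^3*v + 70*j^2*v^2 - 250*j^2*v - 500*j*v^2 - 240*j*v - 480*v^2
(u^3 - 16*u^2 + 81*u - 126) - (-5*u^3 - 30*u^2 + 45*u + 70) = 6*u^3 + 14*u^2 + 36*u - 196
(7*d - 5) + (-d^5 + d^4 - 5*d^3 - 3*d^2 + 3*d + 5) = -d^5 + d^4 - 5*d^3 - 3*d^2 + 10*d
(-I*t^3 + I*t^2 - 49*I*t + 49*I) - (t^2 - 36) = -I*t^3 - t^2 + I*t^2 - 49*I*t + 36 + 49*I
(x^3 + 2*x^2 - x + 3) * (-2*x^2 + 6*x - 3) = -2*x^5 + 2*x^4 + 11*x^3 - 18*x^2 + 21*x - 9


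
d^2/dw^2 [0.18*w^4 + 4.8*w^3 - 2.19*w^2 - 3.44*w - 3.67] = 2.16*w^2 + 28.8*w - 4.38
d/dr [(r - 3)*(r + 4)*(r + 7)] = 3*r^2 + 16*r - 5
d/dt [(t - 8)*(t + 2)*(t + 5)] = 3*t^2 - 2*t - 46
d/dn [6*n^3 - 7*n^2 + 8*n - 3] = 18*n^2 - 14*n + 8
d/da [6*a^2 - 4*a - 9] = 12*a - 4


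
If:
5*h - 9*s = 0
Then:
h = 9*s/5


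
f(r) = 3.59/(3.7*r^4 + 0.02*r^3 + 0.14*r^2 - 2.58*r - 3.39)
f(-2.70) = 0.02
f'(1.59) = -0.75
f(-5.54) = 0.00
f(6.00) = 0.00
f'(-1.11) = 3.02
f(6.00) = 0.00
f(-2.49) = 0.02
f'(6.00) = -0.00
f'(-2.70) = 0.03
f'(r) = 3.59*(-14.8*r^3 - 0.06*r^2 - 0.28*r + 2.58)/(3.7*r^4 + 0.02*r^3 + 0.14*r^2 - 2.58*r - 3.39)^2 = (-53.132*r^3 - 0.2154*r^2 - 1.0052*r + 9.2622)/(3.7*r^4 + 0.02*r^3 + 0.14*r^2 - 2.58*r - 3.39)^2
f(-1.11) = 0.69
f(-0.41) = -1.63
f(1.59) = 0.22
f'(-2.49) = 0.04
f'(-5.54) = 0.00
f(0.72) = -0.86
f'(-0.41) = 2.73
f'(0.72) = -0.65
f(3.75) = 0.00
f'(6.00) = -0.00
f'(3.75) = -0.01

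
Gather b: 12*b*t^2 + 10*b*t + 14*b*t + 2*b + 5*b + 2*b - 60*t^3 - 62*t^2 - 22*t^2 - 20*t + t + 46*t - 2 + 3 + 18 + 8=b*(12*t^2 + 24*t + 9) - 60*t^3 - 84*t^2 + 27*t + 27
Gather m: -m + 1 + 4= 5 - m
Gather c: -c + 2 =2 - c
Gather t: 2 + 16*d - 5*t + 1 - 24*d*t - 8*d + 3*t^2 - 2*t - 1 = 8*d + 3*t^2 + t*(-24*d - 7) + 2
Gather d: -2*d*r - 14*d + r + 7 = d*(-2*r - 14) + r + 7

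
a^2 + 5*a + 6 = (a + 2)*(a + 3)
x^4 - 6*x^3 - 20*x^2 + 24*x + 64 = (x - 8)*(x - 2)*(x + 2)^2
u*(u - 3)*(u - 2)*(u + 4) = u^4 - u^3 - 14*u^2 + 24*u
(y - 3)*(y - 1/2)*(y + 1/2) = y^3 - 3*y^2 - y/4 + 3/4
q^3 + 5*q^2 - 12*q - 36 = (q - 3)*(q + 2)*(q + 6)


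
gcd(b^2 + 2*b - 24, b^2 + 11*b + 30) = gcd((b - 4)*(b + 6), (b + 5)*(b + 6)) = b + 6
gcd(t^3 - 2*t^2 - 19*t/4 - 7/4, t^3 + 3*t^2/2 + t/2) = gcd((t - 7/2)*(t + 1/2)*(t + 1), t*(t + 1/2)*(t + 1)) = t^2 + 3*t/2 + 1/2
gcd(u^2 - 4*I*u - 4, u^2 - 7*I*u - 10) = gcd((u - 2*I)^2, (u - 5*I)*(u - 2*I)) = u - 2*I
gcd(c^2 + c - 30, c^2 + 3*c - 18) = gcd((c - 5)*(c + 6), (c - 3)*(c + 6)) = c + 6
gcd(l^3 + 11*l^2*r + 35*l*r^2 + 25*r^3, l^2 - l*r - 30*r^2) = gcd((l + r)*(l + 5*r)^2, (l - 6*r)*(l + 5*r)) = l + 5*r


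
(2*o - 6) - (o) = o - 6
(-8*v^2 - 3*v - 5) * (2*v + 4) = -16*v^3 - 38*v^2 - 22*v - 20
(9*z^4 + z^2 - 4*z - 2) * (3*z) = 27*z^5 + 3*z^3 - 12*z^2 - 6*z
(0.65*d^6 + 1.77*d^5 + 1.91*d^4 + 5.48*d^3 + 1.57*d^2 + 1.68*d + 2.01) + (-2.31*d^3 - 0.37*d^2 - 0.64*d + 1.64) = 0.65*d^6 + 1.77*d^5 + 1.91*d^4 + 3.17*d^3 + 1.2*d^2 + 1.04*d + 3.65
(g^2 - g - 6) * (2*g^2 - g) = 2*g^4 - 3*g^3 - 11*g^2 + 6*g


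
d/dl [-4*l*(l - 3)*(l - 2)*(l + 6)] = -16*l^3 - 12*l^2 + 192*l - 144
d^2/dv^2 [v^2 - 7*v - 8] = 2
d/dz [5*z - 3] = 5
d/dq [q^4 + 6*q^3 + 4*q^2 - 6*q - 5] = 4*q^3 + 18*q^2 + 8*q - 6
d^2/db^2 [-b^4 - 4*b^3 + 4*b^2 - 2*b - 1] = -12*b^2 - 24*b + 8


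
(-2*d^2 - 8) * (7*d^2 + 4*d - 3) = -14*d^4 - 8*d^3 - 50*d^2 - 32*d + 24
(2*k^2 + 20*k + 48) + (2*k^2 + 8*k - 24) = 4*k^2 + 28*k + 24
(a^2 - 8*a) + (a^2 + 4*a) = 2*a^2 - 4*a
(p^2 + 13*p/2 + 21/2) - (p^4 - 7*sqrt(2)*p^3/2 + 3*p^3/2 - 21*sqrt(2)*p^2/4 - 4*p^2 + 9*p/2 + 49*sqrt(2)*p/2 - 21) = -p^4 - 3*p^3/2 + 7*sqrt(2)*p^3/2 + 5*p^2 + 21*sqrt(2)*p^2/4 - 49*sqrt(2)*p/2 + 2*p + 63/2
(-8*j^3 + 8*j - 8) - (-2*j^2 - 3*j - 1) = -8*j^3 + 2*j^2 + 11*j - 7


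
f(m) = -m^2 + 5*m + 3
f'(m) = 5 - 2*m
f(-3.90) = -31.71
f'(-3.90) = 12.80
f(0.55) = 5.45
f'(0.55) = 3.90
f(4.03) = 6.91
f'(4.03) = -3.06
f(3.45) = 8.35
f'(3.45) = -1.90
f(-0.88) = -2.17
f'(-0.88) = 6.76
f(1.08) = 7.23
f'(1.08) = 2.84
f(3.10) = 8.89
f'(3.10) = -1.20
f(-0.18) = 2.07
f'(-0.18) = 5.36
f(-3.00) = -21.00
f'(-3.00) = 11.00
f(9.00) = -33.00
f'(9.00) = -13.00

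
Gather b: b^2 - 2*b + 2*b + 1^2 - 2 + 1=b^2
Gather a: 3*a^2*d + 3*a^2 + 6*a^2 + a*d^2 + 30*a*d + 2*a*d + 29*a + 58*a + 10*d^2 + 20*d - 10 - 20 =a^2*(3*d + 9) + a*(d^2 + 32*d + 87) + 10*d^2 + 20*d - 30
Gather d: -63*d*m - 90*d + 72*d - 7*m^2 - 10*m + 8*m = d*(-63*m - 18) - 7*m^2 - 2*m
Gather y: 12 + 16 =28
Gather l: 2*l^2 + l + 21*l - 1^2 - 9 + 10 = 2*l^2 + 22*l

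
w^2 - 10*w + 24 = (w - 6)*(w - 4)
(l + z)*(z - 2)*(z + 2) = l*z^2 - 4*l + z^3 - 4*z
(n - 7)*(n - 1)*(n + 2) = n^3 - 6*n^2 - 9*n + 14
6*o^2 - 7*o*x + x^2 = (-6*o + x)*(-o + x)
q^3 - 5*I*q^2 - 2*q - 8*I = (q - 4*I)*(q - 2*I)*(q + I)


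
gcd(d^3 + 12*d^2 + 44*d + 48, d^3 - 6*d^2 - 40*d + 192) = d + 6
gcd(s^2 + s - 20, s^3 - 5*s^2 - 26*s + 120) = s^2 + s - 20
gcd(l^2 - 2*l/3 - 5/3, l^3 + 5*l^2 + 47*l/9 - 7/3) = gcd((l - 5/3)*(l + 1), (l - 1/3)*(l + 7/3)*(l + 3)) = 1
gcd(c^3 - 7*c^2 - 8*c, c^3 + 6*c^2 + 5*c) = c^2 + c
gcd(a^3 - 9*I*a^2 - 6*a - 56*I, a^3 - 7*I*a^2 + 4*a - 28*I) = a^2 - 5*I*a + 14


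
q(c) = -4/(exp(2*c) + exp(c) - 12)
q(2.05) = -0.07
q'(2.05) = 0.16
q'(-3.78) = 0.00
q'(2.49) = 0.06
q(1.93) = -0.09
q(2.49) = -0.03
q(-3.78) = 0.33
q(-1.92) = 0.34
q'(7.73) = 0.00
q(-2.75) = 0.34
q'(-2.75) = 0.00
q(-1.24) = 0.34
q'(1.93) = 0.23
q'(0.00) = 0.12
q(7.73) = -0.00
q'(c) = -4*(-2*exp(2*c) - exp(c))/(exp(2*c) + exp(c) - 12)^2 = (8*exp(c) + 4)*exp(c)/(exp(2*c) + exp(c) - 12)^2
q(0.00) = 0.40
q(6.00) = 0.00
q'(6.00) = 0.00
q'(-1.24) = 0.01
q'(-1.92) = 0.01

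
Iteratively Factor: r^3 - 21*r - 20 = (r - 5)*(r^2 + 5*r + 4) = (r - 5)*(r + 4)*(r + 1)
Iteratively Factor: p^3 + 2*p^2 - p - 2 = (p + 1)*(p^2 + p - 2) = (p - 1)*(p + 1)*(p + 2)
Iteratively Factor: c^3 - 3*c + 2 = (c + 2)*(c^2 - 2*c + 1) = (c - 1)*(c + 2)*(c - 1)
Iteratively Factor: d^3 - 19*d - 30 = (d + 2)*(d^2 - 2*d - 15) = (d + 2)*(d + 3)*(d - 5)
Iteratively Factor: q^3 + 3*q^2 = (q)*(q^2 + 3*q) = q*(q + 3)*(q)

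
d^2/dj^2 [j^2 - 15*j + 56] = 2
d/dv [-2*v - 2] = -2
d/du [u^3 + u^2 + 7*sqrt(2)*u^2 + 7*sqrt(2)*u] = 3*u^2 + 2*u + 14*sqrt(2)*u + 7*sqrt(2)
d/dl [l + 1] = 1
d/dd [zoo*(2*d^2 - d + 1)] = zoo*(d + 1)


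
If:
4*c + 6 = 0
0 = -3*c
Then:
No Solution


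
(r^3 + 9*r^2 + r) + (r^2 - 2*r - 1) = r^3 + 10*r^2 - r - 1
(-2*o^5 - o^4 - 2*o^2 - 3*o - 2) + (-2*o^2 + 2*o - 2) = -2*o^5 - o^4 - 4*o^2 - o - 4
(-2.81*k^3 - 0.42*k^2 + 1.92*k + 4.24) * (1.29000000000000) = -3.6249*k^3 - 0.5418*k^2 + 2.4768*k + 5.4696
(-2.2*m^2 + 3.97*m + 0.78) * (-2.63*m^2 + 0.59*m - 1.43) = 5.786*m^4 - 11.7391*m^3 + 3.4369*m^2 - 5.2169*m - 1.1154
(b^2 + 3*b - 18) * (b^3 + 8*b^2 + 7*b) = b^5 + 11*b^4 + 13*b^3 - 123*b^2 - 126*b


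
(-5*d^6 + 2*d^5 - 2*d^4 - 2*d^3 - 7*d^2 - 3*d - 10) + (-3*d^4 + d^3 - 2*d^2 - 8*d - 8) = -5*d^6 + 2*d^5 - 5*d^4 - d^3 - 9*d^2 - 11*d - 18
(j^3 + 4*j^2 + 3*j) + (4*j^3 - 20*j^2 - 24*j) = 5*j^3 - 16*j^2 - 21*j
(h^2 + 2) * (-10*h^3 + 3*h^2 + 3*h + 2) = -10*h^5 + 3*h^4 - 17*h^3 + 8*h^2 + 6*h + 4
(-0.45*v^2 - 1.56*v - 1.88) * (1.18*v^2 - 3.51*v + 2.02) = -0.531*v^4 - 0.2613*v^3 + 2.3482*v^2 + 3.4476*v - 3.7976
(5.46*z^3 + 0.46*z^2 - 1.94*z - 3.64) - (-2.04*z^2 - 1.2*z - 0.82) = 5.46*z^3 + 2.5*z^2 - 0.74*z - 2.82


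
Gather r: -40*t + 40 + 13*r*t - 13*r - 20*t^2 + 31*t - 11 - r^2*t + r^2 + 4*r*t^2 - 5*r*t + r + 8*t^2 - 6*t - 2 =r^2*(1 - t) + r*(4*t^2 + 8*t - 12) - 12*t^2 - 15*t + 27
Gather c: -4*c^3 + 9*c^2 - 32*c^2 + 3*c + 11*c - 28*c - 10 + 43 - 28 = -4*c^3 - 23*c^2 - 14*c + 5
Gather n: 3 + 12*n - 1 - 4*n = 8*n + 2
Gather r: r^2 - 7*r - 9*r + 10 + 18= r^2 - 16*r + 28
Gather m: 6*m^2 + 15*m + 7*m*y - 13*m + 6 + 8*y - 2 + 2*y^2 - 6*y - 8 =6*m^2 + m*(7*y + 2) + 2*y^2 + 2*y - 4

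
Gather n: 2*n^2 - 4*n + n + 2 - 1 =2*n^2 - 3*n + 1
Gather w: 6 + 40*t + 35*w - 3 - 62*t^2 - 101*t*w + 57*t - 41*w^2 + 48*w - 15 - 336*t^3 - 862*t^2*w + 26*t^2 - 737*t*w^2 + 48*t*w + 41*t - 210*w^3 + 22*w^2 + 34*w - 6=-336*t^3 - 36*t^2 + 138*t - 210*w^3 + w^2*(-737*t - 19) + w*(-862*t^2 - 53*t + 117) - 18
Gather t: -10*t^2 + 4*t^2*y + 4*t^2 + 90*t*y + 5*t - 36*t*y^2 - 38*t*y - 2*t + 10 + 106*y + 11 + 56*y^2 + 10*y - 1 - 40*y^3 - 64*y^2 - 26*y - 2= t^2*(4*y - 6) + t*(-36*y^2 + 52*y + 3) - 40*y^3 - 8*y^2 + 90*y + 18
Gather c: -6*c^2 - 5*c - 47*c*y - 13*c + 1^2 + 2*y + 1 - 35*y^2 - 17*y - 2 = -6*c^2 + c*(-47*y - 18) - 35*y^2 - 15*y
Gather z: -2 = -2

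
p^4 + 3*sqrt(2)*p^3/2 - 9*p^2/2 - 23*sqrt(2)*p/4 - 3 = (p - 3*sqrt(2)/2)*(p + 2*sqrt(2))*(sqrt(2)*p/2 + 1/2)*(sqrt(2)*p + 1)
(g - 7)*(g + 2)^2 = g^3 - 3*g^2 - 24*g - 28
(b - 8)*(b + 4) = b^2 - 4*b - 32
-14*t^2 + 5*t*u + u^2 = (-2*t + u)*(7*t + u)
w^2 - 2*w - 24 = (w - 6)*(w + 4)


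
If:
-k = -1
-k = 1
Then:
No Solution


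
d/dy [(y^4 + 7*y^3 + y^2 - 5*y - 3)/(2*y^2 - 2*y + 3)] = (4*y^5 + 8*y^4 - 16*y^3 + 71*y^2 + 18*y - 21)/(4*y^4 - 8*y^3 + 16*y^2 - 12*y + 9)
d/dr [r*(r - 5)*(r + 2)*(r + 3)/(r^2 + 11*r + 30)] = (2*r^5 + 33*r^4 + 120*r^3 - 179*r^2 - 1140*r - 900)/(r^4 + 22*r^3 + 181*r^2 + 660*r + 900)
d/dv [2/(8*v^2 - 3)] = -32*v/(8*v^2 - 3)^2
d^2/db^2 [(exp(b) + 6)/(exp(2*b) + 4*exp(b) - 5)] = (exp(4*b) + 20*exp(3*b) + 102*exp(2*b) + 236*exp(b) + 145)*exp(b)/(exp(6*b) + 12*exp(5*b) + 33*exp(4*b) - 56*exp(3*b) - 165*exp(2*b) + 300*exp(b) - 125)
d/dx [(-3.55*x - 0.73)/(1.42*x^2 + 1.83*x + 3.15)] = (5.041*x^2 + 2.0732*x - 9.8466)/(2.0164*x^4 + 5.1972*x^3 + 12.2949*x^2 + 11.529*x + 9.9225)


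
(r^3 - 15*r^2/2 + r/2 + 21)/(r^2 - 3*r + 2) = (2*r^2 - 11*r - 21)/(2*(r - 1))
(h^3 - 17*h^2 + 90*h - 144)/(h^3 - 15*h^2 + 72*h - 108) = (h - 8)/(h - 6)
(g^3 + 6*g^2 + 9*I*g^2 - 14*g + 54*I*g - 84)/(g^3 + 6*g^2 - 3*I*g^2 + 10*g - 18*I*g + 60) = (g + 7*I)/(g - 5*I)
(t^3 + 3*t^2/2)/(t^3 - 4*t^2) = (t + 3/2)/(t - 4)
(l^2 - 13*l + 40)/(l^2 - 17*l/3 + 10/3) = 3*(l - 8)/(3*l - 2)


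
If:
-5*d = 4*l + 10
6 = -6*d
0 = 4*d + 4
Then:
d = -1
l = -5/4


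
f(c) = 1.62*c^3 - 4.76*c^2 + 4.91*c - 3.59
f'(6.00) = 122.75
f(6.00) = 204.43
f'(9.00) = 312.89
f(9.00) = 836.02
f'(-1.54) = 31.10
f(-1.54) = -28.36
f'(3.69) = 35.96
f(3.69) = 31.11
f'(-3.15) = 83.12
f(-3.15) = -116.92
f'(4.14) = 48.80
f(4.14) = 50.10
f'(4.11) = 47.88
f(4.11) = 48.65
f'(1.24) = 0.58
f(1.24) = -1.73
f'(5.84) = 115.07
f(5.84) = 185.41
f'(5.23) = 88.06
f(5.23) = 123.64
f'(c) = 4.86*c^2 - 9.52*c + 4.91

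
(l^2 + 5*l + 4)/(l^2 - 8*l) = (l^2 + 5*l + 4)/(l*(l - 8))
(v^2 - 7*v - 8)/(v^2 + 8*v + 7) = (v - 8)/(v + 7)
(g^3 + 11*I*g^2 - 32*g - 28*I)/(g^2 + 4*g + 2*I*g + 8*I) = (g^2 + 9*I*g - 14)/(g + 4)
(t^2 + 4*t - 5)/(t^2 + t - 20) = (t - 1)/(t - 4)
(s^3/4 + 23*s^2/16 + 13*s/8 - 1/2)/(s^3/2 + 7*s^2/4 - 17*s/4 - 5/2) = (4*s^3 + 23*s^2 + 26*s - 8)/(4*(2*s^3 + 7*s^2 - 17*s - 10))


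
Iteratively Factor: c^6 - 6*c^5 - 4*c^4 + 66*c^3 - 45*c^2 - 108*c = (c)*(c^5 - 6*c^4 - 4*c^3 + 66*c^2 - 45*c - 108) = c*(c - 4)*(c^4 - 2*c^3 - 12*c^2 + 18*c + 27) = c*(c - 4)*(c - 3)*(c^3 + c^2 - 9*c - 9) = c*(c - 4)*(c - 3)*(c + 1)*(c^2 - 9) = c*(c - 4)*(c - 3)^2*(c + 1)*(c + 3)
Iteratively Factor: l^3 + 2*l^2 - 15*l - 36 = (l - 4)*(l^2 + 6*l + 9) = (l - 4)*(l + 3)*(l + 3)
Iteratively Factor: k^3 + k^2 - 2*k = (k)*(k^2 + k - 2) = k*(k + 2)*(k - 1)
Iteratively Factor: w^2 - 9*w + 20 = (w - 4)*(w - 5)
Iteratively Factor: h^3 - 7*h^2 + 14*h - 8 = (h - 1)*(h^2 - 6*h + 8) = (h - 2)*(h - 1)*(h - 4)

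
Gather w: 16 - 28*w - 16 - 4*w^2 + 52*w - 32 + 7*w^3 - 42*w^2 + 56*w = 7*w^3 - 46*w^2 + 80*w - 32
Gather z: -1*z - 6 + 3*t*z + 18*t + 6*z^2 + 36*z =18*t + 6*z^2 + z*(3*t + 35) - 6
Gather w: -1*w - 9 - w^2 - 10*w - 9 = -w^2 - 11*w - 18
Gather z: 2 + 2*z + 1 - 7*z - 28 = -5*z - 25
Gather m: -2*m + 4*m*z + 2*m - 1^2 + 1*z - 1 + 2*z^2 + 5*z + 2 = 4*m*z + 2*z^2 + 6*z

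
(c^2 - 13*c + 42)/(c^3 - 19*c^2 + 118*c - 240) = (c - 7)/(c^2 - 13*c + 40)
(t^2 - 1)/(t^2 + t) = (t - 1)/t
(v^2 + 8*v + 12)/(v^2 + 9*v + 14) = (v + 6)/(v + 7)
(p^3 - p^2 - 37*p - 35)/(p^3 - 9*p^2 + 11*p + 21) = (p + 5)/(p - 3)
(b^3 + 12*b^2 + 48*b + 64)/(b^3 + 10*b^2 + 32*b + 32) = (b + 4)/(b + 2)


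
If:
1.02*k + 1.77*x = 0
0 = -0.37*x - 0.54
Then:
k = 2.53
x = -1.46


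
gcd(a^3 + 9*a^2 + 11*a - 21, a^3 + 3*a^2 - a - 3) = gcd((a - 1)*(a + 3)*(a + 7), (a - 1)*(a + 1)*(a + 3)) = a^2 + 2*a - 3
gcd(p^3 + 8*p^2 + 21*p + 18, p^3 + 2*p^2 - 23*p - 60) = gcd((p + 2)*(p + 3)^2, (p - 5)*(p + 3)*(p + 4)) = p + 3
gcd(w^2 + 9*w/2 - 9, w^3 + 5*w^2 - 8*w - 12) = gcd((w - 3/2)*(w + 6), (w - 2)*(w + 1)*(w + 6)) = w + 6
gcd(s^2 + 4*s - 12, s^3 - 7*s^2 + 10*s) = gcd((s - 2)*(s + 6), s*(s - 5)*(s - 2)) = s - 2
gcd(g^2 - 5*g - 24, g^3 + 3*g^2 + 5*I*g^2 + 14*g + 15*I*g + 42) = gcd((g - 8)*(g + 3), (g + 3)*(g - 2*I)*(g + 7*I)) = g + 3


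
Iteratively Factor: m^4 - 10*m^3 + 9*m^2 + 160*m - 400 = (m - 4)*(m^3 - 6*m^2 - 15*m + 100) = (m - 5)*(m - 4)*(m^2 - m - 20) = (m - 5)*(m - 4)*(m + 4)*(m - 5)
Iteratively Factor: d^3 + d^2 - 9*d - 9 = (d - 3)*(d^2 + 4*d + 3) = (d - 3)*(d + 3)*(d + 1)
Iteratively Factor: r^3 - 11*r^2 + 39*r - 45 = (r - 3)*(r^2 - 8*r + 15) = (r - 5)*(r - 3)*(r - 3)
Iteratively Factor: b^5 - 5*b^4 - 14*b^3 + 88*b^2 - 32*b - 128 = (b - 2)*(b^4 - 3*b^3 - 20*b^2 + 48*b + 64) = (b - 4)*(b - 2)*(b^3 + b^2 - 16*b - 16) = (b - 4)^2*(b - 2)*(b^2 + 5*b + 4) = (b - 4)^2*(b - 2)*(b + 4)*(b + 1)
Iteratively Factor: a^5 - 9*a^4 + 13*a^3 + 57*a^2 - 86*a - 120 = (a - 5)*(a^4 - 4*a^3 - 7*a^2 + 22*a + 24) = (a - 5)*(a - 4)*(a^3 - 7*a - 6) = (a - 5)*(a - 4)*(a - 3)*(a^2 + 3*a + 2) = (a - 5)*(a - 4)*(a - 3)*(a + 1)*(a + 2)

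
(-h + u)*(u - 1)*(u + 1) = -h*u^2 + h + u^3 - u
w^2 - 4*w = w*(w - 4)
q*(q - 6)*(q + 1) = q^3 - 5*q^2 - 6*q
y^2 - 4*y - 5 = (y - 5)*(y + 1)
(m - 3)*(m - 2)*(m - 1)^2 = m^4 - 7*m^3 + 17*m^2 - 17*m + 6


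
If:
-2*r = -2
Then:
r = 1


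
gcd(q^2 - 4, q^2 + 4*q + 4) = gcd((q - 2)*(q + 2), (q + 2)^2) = q + 2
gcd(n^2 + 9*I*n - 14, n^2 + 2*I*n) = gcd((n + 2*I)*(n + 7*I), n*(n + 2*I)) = n + 2*I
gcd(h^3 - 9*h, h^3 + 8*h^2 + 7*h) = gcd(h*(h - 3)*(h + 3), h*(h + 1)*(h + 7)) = h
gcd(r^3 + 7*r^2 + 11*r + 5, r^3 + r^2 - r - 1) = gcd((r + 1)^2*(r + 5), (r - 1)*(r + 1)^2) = r^2 + 2*r + 1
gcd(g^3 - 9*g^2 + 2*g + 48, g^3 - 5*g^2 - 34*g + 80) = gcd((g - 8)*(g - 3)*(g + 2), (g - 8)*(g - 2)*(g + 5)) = g - 8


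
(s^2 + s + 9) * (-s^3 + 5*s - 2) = -s^5 - s^4 - 4*s^3 + 3*s^2 + 43*s - 18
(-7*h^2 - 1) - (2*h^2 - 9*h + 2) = -9*h^2 + 9*h - 3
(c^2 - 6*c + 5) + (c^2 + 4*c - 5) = 2*c^2 - 2*c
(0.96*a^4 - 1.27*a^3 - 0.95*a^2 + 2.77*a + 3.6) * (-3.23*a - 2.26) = -3.1008*a^5 + 1.9325*a^4 + 5.9387*a^3 - 6.8001*a^2 - 17.8882*a - 8.136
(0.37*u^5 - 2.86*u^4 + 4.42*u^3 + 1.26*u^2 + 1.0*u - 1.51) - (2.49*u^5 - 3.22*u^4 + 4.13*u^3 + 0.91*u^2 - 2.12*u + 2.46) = -2.12*u^5 + 0.36*u^4 + 0.29*u^3 + 0.35*u^2 + 3.12*u - 3.97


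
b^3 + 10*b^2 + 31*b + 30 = (b + 2)*(b + 3)*(b + 5)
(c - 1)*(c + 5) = c^2 + 4*c - 5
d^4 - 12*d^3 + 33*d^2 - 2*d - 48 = (d - 8)*(d - 3)*(d - 2)*(d + 1)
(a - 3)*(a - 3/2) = a^2 - 9*a/2 + 9/2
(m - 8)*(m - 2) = m^2 - 10*m + 16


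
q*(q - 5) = q^2 - 5*q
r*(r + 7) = r^2 + 7*r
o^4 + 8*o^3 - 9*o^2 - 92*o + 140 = (o - 2)^2*(o + 5)*(o + 7)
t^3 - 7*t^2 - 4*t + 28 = (t - 7)*(t - 2)*(t + 2)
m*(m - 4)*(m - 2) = m^3 - 6*m^2 + 8*m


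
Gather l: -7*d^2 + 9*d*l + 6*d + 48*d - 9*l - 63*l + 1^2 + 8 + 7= -7*d^2 + 54*d + l*(9*d - 72) + 16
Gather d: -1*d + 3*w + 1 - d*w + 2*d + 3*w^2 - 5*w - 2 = d*(1 - w) + 3*w^2 - 2*w - 1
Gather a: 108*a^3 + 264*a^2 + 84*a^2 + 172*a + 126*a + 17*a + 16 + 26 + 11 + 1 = 108*a^3 + 348*a^2 + 315*a + 54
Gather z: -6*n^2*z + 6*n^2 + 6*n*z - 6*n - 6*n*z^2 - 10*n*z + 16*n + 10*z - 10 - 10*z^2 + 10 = 6*n^2 + 10*n + z^2*(-6*n - 10) + z*(-6*n^2 - 4*n + 10)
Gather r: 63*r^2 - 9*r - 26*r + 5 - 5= 63*r^2 - 35*r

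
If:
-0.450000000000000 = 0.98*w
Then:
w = -0.46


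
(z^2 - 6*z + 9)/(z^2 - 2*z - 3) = (z - 3)/(z + 1)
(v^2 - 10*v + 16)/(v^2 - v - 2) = (v - 8)/(v + 1)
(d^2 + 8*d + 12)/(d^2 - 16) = (d^2 + 8*d + 12)/(d^2 - 16)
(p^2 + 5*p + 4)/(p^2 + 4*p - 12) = (p^2 + 5*p + 4)/(p^2 + 4*p - 12)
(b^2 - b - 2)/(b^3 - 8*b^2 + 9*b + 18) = (b - 2)/(b^2 - 9*b + 18)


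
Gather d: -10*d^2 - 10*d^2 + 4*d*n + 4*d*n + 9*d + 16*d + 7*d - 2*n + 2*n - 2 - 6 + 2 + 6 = -20*d^2 + d*(8*n + 32)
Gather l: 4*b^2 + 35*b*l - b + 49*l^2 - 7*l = 4*b^2 - b + 49*l^2 + l*(35*b - 7)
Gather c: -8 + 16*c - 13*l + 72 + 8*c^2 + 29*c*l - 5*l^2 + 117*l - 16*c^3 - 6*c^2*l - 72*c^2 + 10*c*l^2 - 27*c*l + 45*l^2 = -16*c^3 + c^2*(-6*l - 64) + c*(10*l^2 + 2*l + 16) + 40*l^2 + 104*l + 64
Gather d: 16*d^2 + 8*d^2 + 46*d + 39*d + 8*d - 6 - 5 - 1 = 24*d^2 + 93*d - 12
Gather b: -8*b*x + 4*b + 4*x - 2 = b*(4 - 8*x) + 4*x - 2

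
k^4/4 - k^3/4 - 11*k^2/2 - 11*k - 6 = (k/2 + 1/2)*(k/2 + 1)*(k - 6)*(k + 2)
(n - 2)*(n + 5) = n^2 + 3*n - 10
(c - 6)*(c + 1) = c^2 - 5*c - 6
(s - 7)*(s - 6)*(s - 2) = s^3 - 15*s^2 + 68*s - 84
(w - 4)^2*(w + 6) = w^3 - 2*w^2 - 32*w + 96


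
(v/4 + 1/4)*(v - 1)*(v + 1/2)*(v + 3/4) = v^4/4 + 5*v^3/16 - 5*v^2/32 - 5*v/16 - 3/32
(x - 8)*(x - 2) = x^2 - 10*x + 16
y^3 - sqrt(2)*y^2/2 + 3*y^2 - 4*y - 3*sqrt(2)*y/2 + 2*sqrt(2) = (y - 1)*(y + 4)*(y - sqrt(2)/2)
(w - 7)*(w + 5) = w^2 - 2*w - 35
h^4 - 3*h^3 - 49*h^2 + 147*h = h*(h - 7)*(h - 3)*(h + 7)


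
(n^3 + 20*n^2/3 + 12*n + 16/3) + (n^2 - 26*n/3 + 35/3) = n^3 + 23*n^2/3 + 10*n/3 + 17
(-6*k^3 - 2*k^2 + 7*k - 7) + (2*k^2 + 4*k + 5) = -6*k^3 + 11*k - 2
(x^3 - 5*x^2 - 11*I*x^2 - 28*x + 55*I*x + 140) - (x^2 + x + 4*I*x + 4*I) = x^3 - 6*x^2 - 11*I*x^2 - 29*x + 51*I*x + 140 - 4*I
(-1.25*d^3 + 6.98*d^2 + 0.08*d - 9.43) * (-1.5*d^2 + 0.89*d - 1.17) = 1.875*d^5 - 11.5825*d^4 + 7.5547*d^3 + 6.0496*d^2 - 8.4863*d + 11.0331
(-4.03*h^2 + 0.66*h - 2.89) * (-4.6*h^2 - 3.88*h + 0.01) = 18.538*h^4 + 12.6004*h^3 + 10.6929*h^2 + 11.2198*h - 0.0289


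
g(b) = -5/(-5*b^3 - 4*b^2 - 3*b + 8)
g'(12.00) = 0.00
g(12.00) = 0.00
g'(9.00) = 0.00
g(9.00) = 0.00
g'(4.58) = -0.01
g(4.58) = 0.01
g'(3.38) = -0.02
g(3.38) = 0.02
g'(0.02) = -0.25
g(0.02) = -0.63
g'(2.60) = -0.05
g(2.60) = 0.04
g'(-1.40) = -0.32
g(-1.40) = -0.28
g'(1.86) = -0.18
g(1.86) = 0.11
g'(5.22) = -0.00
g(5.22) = 0.01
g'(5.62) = -0.00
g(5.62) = 0.00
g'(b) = -5*(15*b^2 + 8*b + 3)/(-5*b^3 - 4*b^2 - 3*b + 8)^2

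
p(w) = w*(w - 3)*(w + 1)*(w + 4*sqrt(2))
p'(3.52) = 192.65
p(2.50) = -35.69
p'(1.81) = -9.13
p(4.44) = 351.18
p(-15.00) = 35317.09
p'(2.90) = 89.83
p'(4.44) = 422.31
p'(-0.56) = 1.80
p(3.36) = 47.55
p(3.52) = 75.92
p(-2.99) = -95.05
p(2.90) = -9.68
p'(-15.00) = -10619.18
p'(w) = w*(w - 3)*(w + 1) + w*(w - 3)*(w + 4*sqrt(2)) + w*(w + 1)*(w + 4*sqrt(2)) + (w - 3)*(w + 1)*(w + 4*sqrt(2)) = 4*w^3 - 6*w^2 + 12*sqrt(2)*w^2 - 16*sqrt(2)*w - 6*w - 12*sqrt(2)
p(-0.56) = 4.47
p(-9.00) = 2888.48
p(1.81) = -45.19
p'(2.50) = 42.53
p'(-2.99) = 59.78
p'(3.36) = 162.43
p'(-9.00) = -1786.71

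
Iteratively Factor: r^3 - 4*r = (r + 2)*(r^2 - 2*r) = r*(r + 2)*(r - 2)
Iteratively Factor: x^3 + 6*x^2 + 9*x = (x + 3)*(x^2 + 3*x) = x*(x + 3)*(x + 3)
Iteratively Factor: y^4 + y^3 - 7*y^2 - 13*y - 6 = (y - 3)*(y^3 + 4*y^2 + 5*y + 2) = (y - 3)*(y + 1)*(y^2 + 3*y + 2) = (y - 3)*(y + 1)^2*(y + 2)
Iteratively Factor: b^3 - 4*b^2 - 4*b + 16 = (b - 2)*(b^2 - 2*b - 8) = (b - 2)*(b + 2)*(b - 4)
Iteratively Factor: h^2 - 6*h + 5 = (h - 1)*(h - 5)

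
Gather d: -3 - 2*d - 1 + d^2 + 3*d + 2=d^2 + d - 2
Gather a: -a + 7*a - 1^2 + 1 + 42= 6*a + 42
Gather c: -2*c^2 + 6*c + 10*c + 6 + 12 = -2*c^2 + 16*c + 18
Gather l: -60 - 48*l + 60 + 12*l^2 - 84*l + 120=12*l^2 - 132*l + 120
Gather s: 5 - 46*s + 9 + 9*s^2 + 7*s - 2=9*s^2 - 39*s + 12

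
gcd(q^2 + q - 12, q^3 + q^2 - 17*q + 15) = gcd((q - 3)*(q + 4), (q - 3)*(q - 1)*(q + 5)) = q - 3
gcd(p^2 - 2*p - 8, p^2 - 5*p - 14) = p + 2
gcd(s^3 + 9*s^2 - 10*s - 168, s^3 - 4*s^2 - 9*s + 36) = s - 4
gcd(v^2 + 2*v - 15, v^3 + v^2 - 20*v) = v + 5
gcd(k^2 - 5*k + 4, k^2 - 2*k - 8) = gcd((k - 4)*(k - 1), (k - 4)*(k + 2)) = k - 4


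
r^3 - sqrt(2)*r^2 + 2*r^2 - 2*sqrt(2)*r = r*(r + 2)*(r - sqrt(2))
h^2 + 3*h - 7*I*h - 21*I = (h + 3)*(h - 7*I)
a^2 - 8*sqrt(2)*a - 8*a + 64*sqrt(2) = (a - 8)*(a - 8*sqrt(2))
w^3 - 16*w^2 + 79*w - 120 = (w - 8)*(w - 5)*(w - 3)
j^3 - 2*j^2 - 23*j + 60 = (j - 4)*(j - 3)*(j + 5)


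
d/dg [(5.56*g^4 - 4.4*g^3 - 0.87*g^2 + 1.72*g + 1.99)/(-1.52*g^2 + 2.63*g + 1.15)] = (-16.9024*g^5 + 50.5564*g^4 + 2.432*g^3 - 14.8537*g^2 + 4.0486*g - 3.2557)/(2.3104*g^4 - 7.9952*g^3 + 3.4209*g^2 + 6.049*g + 1.3225)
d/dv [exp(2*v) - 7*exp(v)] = (2*exp(v) - 7)*exp(v)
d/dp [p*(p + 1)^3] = (p + 1)^2*(4*p + 1)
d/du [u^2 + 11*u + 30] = 2*u + 11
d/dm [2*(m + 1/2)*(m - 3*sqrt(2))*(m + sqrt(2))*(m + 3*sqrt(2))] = 8*m^3 + 3*m^2 + 6*sqrt(2)*m^2 - 72*m + 2*sqrt(2)*m - 36*sqrt(2) - 18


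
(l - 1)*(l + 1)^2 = l^3 + l^2 - l - 1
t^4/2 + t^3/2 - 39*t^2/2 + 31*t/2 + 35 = (t/2 + 1/2)*(t - 5)*(t - 2)*(t + 7)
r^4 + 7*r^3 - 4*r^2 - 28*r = r*(r - 2)*(r + 2)*(r + 7)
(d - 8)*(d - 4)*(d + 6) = d^3 - 6*d^2 - 40*d + 192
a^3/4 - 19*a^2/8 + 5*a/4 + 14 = (a/4 + 1/2)*(a - 8)*(a - 7/2)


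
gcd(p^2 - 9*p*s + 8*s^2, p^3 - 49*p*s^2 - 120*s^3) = p - 8*s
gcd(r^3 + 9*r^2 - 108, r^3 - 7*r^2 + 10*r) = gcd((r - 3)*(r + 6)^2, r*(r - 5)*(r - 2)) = 1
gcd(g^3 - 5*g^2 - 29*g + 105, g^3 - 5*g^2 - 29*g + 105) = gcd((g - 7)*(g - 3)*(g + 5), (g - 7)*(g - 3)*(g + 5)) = g^3 - 5*g^2 - 29*g + 105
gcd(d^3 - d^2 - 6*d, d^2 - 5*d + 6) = d - 3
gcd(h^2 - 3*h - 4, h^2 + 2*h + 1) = h + 1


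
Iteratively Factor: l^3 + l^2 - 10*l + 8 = (l + 4)*(l^2 - 3*l + 2) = (l - 2)*(l + 4)*(l - 1)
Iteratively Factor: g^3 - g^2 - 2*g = (g - 2)*(g^2 + g) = g*(g - 2)*(g + 1)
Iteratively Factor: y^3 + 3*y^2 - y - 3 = (y + 1)*(y^2 + 2*y - 3) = (y + 1)*(y + 3)*(y - 1)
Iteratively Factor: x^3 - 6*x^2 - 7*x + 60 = (x - 4)*(x^2 - 2*x - 15) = (x - 5)*(x - 4)*(x + 3)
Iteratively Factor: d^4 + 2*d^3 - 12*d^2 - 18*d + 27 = (d - 1)*(d^3 + 3*d^2 - 9*d - 27) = (d - 1)*(d + 3)*(d^2 - 9) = (d - 3)*(d - 1)*(d + 3)*(d + 3)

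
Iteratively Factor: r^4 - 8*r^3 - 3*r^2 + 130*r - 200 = (r + 4)*(r^3 - 12*r^2 + 45*r - 50) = (r - 2)*(r + 4)*(r^2 - 10*r + 25) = (r - 5)*(r - 2)*(r + 4)*(r - 5)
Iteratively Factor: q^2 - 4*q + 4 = (q - 2)*(q - 2)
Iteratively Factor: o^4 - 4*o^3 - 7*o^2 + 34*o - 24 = (o + 3)*(o^3 - 7*o^2 + 14*o - 8) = (o - 2)*(o + 3)*(o^2 - 5*o + 4) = (o - 2)*(o - 1)*(o + 3)*(o - 4)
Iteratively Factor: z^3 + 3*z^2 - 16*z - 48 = (z + 3)*(z^2 - 16) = (z - 4)*(z + 3)*(z + 4)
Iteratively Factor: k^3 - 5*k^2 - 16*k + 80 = (k - 4)*(k^2 - k - 20) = (k - 5)*(k - 4)*(k + 4)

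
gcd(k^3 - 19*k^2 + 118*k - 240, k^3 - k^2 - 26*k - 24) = k - 6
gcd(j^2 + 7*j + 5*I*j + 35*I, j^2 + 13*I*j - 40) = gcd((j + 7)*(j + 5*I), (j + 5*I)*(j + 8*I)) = j + 5*I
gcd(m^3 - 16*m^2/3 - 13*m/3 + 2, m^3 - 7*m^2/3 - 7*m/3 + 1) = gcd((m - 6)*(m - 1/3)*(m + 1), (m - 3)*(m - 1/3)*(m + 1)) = m^2 + 2*m/3 - 1/3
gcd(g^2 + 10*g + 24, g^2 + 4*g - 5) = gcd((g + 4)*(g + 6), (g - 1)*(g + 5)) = 1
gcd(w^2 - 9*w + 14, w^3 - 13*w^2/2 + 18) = w - 2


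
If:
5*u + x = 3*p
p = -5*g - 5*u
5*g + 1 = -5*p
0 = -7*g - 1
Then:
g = -1/7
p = -2/35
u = 27/175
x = -33/35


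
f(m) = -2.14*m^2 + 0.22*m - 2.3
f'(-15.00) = 64.42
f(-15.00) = -487.10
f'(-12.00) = 51.58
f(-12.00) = -313.10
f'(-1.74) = 7.67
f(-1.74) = -9.16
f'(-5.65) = 24.40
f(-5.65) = -71.86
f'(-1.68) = 7.41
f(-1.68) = -8.71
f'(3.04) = -12.79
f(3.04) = -21.41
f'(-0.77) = 3.52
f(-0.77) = -3.74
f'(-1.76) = 7.75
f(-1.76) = -9.32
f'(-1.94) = 8.52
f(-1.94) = -10.78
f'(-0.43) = 2.06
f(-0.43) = -2.79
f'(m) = 0.22 - 4.28*m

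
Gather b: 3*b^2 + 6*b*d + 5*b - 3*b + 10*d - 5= 3*b^2 + b*(6*d + 2) + 10*d - 5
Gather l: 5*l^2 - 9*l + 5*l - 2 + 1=5*l^2 - 4*l - 1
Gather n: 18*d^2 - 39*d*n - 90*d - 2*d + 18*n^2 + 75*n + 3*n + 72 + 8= 18*d^2 - 92*d + 18*n^2 + n*(78 - 39*d) + 80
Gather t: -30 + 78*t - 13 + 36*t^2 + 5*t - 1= 36*t^2 + 83*t - 44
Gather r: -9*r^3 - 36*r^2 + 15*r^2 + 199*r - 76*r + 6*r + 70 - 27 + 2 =-9*r^3 - 21*r^2 + 129*r + 45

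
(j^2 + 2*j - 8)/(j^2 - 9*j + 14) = (j + 4)/(j - 7)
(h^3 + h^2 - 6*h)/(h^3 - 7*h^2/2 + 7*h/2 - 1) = 2*h*(h + 3)/(2*h^2 - 3*h + 1)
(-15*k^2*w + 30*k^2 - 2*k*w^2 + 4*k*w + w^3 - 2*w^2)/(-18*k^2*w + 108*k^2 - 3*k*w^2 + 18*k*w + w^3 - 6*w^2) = (-5*k*w + 10*k + w^2 - 2*w)/(-6*k*w + 36*k + w^2 - 6*w)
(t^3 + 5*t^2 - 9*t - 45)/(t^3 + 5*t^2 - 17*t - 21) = (t^2 + 8*t + 15)/(t^2 + 8*t + 7)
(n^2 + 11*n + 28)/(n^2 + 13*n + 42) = (n + 4)/(n + 6)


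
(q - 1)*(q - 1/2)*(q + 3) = q^3 + 3*q^2/2 - 4*q + 3/2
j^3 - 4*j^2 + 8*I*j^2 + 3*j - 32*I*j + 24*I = (j - 3)*(j - 1)*(j + 8*I)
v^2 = v^2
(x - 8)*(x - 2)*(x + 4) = x^3 - 6*x^2 - 24*x + 64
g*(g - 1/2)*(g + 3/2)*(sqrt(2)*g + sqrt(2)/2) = sqrt(2)*g^4 + 3*sqrt(2)*g^3/2 - sqrt(2)*g^2/4 - 3*sqrt(2)*g/8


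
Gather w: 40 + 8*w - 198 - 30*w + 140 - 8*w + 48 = 30 - 30*w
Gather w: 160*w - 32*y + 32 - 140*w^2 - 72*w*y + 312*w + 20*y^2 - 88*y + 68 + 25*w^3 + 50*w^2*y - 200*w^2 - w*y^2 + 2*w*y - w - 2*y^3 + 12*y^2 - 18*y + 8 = 25*w^3 + w^2*(50*y - 340) + w*(-y^2 - 70*y + 471) - 2*y^3 + 32*y^2 - 138*y + 108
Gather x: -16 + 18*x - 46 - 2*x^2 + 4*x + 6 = -2*x^2 + 22*x - 56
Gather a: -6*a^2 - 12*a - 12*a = -6*a^2 - 24*a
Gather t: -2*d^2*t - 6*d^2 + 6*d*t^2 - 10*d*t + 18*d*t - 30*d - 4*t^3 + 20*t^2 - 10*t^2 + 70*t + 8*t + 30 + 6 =-6*d^2 - 30*d - 4*t^3 + t^2*(6*d + 10) + t*(-2*d^2 + 8*d + 78) + 36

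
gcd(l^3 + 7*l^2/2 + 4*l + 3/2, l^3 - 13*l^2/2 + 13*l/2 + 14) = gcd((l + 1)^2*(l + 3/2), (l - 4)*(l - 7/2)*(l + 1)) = l + 1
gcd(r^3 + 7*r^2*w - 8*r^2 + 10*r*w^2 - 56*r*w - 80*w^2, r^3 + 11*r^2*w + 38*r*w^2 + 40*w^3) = r^2 + 7*r*w + 10*w^2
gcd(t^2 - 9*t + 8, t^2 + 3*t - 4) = t - 1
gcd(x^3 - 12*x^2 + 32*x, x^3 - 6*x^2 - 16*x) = x^2 - 8*x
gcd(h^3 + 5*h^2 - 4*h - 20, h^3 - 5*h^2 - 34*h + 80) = h^2 + 3*h - 10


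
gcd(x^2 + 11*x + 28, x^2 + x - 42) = x + 7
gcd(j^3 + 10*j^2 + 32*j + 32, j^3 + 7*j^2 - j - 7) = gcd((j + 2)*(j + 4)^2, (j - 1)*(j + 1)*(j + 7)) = 1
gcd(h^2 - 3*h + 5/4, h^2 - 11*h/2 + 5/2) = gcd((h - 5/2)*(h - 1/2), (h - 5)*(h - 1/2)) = h - 1/2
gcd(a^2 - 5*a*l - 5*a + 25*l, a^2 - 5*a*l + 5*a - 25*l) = a - 5*l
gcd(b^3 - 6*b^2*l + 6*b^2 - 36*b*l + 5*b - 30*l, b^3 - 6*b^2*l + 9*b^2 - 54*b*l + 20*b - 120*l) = b^2 - 6*b*l + 5*b - 30*l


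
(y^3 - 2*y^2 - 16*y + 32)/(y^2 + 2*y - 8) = y - 4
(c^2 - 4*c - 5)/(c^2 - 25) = (c + 1)/(c + 5)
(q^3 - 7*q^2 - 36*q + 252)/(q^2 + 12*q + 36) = (q^2 - 13*q + 42)/(q + 6)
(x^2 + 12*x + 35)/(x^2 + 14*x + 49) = (x + 5)/(x + 7)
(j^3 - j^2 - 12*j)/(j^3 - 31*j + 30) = j*(j^2 - j - 12)/(j^3 - 31*j + 30)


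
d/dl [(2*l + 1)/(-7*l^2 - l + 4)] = (-14*l^2 - 2*l + (2*l + 1)*(14*l + 1) + 8)/(7*l^2 + l - 4)^2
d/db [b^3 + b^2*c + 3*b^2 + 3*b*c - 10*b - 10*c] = 3*b^2 + 2*b*c + 6*b + 3*c - 10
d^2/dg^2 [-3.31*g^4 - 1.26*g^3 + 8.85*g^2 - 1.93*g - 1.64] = -39.72*g^2 - 7.56*g + 17.7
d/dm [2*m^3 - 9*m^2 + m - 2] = 6*m^2 - 18*m + 1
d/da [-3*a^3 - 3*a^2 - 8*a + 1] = -9*a^2 - 6*a - 8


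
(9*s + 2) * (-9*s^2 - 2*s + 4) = -81*s^3 - 36*s^2 + 32*s + 8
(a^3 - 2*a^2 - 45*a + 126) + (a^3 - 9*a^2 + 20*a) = 2*a^3 - 11*a^2 - 25*a + 126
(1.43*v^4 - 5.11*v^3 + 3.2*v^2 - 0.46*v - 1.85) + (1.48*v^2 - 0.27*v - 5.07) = 1.43*v^4 - 5.11*v^3 + 4.68*v^2 - 0.73*v - 6.92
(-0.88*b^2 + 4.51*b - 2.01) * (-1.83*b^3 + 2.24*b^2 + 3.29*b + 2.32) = 1.6104*b^5 - 10.2245*b^4 + 10.8855*b^3 + 8.2939*b^2 + 3.8503*b - 4.6632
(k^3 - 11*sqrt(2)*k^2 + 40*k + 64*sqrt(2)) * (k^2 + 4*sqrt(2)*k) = k^5 - 7*sqrt(2)*k^4 - 48*k^3 + 224*sqrt(2)*k^2 + 512*k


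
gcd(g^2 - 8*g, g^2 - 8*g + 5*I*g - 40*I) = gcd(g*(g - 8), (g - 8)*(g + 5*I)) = g - 8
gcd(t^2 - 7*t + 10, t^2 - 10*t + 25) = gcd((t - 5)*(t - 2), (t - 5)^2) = t - 5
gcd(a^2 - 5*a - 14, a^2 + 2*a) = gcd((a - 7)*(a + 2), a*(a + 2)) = a + 2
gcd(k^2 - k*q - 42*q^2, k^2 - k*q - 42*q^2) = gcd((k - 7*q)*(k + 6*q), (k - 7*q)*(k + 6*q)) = -k^2 + k*q + 42*q^2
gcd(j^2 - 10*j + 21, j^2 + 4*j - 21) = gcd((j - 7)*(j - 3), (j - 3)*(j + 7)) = j - 3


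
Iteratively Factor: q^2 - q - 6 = (q - 3)*(q + 2)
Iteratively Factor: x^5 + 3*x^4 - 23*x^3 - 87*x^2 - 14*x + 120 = (x - 1)*(x^4 + 4*x^3 - 19*x^2 - 106*x - 120) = (x - 1)*(x + 3)*(x^3 + x^2 - 22*x - 40) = (x - 1)*(x + 3)*(x + 4)*(x^2 - 3*x - 10) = (x - 5)*(x - 1)*(x + 3)*(x + 4)*(x + 2)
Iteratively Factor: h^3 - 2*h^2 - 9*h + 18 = (h - 2)*(h^2 - 9) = (h - 2)*(h + 3)*(h - 3)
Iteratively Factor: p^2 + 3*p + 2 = (p + 1)*(p + 2)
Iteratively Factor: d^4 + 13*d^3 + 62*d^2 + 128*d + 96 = (d + 2)*(d^3 + 11*d^2 + 40*d + 48) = (d + 2)*(d + 4)*(d^2 + 7*d + 12) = (d + 2)*(d + 4)^2*(d + 3)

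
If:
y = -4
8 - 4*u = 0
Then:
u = 2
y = -4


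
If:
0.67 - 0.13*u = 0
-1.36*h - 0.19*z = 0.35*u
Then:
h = -0.139705882352941*z - 1.32635746606335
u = 5.15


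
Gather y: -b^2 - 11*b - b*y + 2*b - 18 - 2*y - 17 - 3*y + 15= -b^2 - 9*b + y*(-b - 5) - 20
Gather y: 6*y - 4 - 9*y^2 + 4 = -9*y^2 + 6*y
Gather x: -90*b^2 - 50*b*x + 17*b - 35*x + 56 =-90*b^2 + 17*b + x*(-50*b - 35) + 56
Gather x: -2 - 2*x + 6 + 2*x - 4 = 0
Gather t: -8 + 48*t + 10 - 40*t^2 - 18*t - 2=-40*t^2 + 30*t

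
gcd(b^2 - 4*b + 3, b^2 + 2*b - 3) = b - 1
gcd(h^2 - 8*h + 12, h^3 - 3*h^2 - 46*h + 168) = h - 6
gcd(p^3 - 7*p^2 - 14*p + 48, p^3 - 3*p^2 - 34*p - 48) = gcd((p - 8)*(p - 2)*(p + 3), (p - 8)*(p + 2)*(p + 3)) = p^2 - 5*p - 24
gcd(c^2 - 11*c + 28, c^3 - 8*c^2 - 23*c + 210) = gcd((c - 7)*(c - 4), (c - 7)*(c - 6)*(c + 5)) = c - 7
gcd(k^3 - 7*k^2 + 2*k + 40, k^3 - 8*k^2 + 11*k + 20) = k^2 - 9*k + 20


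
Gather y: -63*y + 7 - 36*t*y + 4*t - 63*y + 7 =4*t + y*(-36*t - 126) + 14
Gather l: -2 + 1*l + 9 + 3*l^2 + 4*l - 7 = 3*l^2 + 5*l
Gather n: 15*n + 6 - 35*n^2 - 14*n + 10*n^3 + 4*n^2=10*n^3 - 31*n^2 + n + 6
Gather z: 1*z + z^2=z^2 + z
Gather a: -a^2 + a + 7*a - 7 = -a^2 + 8*a - 7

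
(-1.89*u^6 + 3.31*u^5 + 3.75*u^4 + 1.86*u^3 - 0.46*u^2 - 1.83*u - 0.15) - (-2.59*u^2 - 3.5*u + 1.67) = -1.89*u^6 + 3.31*u^5 + 3.75*u^4 + 1.86*u^3 + 2.13*u^2 + 1.67*u - 1.82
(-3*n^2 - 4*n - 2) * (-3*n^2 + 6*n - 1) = 9*n^4 - 6*n^3 - 15*n^2 - 8*n + 2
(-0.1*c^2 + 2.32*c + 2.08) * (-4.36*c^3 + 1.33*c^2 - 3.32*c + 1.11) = 0.436*c^5 - 10.2482*c^4 - 5.6512*c^3 - 5.047*c^2 - 4.3304*c + 2.3088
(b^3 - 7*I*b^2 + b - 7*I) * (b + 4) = b^4 + 4*b^3 - 7*I*b^3 + b^2 - 28*I*b^2 + 4*b - 7*I*b - 28*I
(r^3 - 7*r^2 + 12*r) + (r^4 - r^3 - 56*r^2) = r^4 - 63*r^2 + 12*r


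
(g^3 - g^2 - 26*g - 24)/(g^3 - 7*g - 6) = (g^2 - 2*g - 24)/(g^2 - g - 6)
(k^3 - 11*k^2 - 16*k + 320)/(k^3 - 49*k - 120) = (k - 8)/(k + 3)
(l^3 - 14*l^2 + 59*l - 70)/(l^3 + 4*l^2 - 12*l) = (l^2 - 12*l + 35)/(l*(l + 6))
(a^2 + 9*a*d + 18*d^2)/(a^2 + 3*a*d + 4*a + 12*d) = (a + 6*d)/(a + 4)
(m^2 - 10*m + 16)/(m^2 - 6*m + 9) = (m^2 - 10*m + 16)/(m^2 - 6*m + 9)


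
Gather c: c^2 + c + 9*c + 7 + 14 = c^2 + 10*c + 21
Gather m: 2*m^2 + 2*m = 2*m^2 + 2*m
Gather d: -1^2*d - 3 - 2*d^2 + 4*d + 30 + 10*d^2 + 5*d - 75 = 8*d^2 + 8*d - 48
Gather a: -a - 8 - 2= -a - 10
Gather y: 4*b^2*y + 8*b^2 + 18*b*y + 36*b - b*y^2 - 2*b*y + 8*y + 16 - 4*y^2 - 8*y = 8*b^2 + 36*b + y^2*(-b - 4) + y*(4*b^2 + 16*b) + 16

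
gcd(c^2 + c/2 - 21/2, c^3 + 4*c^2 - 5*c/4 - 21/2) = c + 7/2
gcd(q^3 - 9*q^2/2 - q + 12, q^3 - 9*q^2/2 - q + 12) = q^3 - 9*q^2/2 - q + 12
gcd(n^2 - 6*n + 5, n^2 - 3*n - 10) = n - 5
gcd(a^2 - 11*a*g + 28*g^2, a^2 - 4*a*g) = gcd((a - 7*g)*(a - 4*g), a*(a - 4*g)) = a - 4*g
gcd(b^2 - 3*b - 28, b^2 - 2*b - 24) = b + 4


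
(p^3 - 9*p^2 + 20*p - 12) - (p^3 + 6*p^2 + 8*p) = -15*p^2 + 12*p - 12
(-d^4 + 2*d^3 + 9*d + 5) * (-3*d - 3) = 3*d^5 - 3*d^4 - 6*d^3 - 27*d^2 - 42*d - 15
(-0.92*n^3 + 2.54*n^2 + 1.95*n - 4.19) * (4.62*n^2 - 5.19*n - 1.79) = -4.2504*n^5 + 16.5096*n^4 - 2.5268*n^3 - 34.0249*n^2 + 18.2556*n + 7.5001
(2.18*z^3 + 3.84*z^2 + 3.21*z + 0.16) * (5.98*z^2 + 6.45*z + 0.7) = 13.0364*z^5 + 37.0242*z^4 + 45.4898*z^3 + 24.3493*z^2 + 3.279*z + 0.112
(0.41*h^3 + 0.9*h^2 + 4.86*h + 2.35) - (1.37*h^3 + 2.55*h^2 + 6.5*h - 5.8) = -0.96*h^3 - 1.65*h^2 - 1.64*h + 8.15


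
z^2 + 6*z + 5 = (z + 1)*(z + 5)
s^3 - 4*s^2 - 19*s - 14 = (s - 7)*(s + 1)*(s + 2)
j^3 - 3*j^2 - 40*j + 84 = (j - 7)*(j - 2)*(j + 6)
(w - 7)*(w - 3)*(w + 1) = w^3 - 9*w^2 + 11*w + 21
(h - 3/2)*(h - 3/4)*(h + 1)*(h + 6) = h^4 + 19*h^3/4 - 69*h^2/8 - 45*h/8 + 27/4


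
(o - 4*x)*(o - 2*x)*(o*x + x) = o^3*x - 6*o^2*x^2 + o^2*x + 8*o*x^3 - 6*o*x^2 + 8*x^3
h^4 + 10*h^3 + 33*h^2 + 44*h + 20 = (h + 1)*(h + 2)^2*(h + 5)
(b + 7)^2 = b^2 + 14*b + 49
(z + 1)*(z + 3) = z^2 + 4*z + 3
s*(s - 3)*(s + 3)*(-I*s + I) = -I*s^4 + I*s^3 + 9*I*s^2 - 9*I*s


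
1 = 1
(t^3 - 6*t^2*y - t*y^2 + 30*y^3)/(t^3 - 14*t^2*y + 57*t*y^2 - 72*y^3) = (t^2 - 3*t*y - 10*y^2)/(t^2 - 11*t*y + 24*y^2)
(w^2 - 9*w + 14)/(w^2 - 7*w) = (w - 2)/w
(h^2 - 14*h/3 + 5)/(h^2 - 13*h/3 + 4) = (3*h - 5)/(3*h - 4)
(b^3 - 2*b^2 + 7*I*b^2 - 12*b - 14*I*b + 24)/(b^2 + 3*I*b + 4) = (b^2 + b*(-2 + 3*I) - 6*I)/(b - I)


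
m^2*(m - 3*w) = m^3 - 3*m^2*w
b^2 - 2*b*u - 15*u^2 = (b - 5*u)*(b + 3*u)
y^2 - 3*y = y*(y - 3)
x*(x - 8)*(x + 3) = x^3 - 5*x^2 - 24*x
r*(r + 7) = r^2 + 7*r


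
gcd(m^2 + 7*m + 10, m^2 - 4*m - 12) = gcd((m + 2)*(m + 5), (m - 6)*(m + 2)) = m + 2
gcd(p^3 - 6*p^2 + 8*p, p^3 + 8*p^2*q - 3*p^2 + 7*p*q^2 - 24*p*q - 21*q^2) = 1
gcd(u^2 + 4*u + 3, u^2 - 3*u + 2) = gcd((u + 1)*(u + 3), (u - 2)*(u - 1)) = 1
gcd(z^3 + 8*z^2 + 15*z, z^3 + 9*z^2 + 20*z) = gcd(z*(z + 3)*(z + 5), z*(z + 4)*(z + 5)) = z^2 + 5*z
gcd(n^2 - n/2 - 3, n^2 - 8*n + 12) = n - 2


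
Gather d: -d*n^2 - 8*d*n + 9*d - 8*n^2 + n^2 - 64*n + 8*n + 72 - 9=d*(-n^2 - 8*n + 9) - 7*n^2 - 56*n + 63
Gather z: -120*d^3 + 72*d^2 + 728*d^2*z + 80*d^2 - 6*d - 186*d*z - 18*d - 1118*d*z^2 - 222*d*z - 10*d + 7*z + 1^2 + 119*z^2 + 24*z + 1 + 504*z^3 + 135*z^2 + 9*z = -120*d^3 + 152*d^2 - 34*d + 504*z^3 + z^2*(254 - 1118*d) + z*(728*d^2 - 408*d + 40) + 2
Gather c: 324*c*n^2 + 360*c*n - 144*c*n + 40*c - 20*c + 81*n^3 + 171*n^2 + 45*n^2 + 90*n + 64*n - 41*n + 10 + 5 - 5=c*(324*n^2 + 216*n + 20) + 81*n^3 + 216*n^2 + 113*n + 10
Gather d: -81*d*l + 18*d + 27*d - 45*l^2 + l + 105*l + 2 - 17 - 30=d*(45 - 81*l) - 45*l^2 + 106*l - 45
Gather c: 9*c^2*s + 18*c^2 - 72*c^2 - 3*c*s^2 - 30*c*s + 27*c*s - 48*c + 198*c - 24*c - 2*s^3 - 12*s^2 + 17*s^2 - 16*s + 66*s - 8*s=c^2*(9*s - 54) + c*(-3*s^2 - 3*s + 126) - 2*s^3 + 5*s^2 + 42*s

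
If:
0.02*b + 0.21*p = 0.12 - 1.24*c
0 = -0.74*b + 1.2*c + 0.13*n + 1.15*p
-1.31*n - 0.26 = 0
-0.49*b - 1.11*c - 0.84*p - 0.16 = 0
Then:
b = -0.21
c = 0.14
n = -0.20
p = -0.26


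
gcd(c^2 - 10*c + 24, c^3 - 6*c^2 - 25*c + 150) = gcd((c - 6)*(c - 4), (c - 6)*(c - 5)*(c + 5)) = c - 6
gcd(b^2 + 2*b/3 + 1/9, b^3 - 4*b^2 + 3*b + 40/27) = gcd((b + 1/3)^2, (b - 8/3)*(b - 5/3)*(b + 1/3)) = b + 1/3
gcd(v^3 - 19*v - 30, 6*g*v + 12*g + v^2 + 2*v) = v + 2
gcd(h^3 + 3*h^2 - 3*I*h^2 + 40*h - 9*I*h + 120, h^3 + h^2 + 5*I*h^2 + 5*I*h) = h + 5*I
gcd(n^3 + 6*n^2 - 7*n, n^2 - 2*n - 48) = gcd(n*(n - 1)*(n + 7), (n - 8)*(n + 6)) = 1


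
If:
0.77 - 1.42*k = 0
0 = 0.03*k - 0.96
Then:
No Solution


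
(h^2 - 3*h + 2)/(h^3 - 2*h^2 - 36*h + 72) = (h - 1)/(h^2 - 36)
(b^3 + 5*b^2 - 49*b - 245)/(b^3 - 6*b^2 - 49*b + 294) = (b + 5)/(b - 6)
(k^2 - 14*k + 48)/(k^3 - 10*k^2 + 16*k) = (k - 6)/(k*(k - 2))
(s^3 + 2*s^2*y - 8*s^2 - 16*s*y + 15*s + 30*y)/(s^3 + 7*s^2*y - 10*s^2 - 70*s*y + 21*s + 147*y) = (s^2 + 2*s*y - 5*s - 10*y)/(s^2 + 7*s*y - 7*s - 49*y)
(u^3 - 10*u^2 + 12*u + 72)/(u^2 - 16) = (u^3 - 10*u^2 + 12*u + 72)/(u^2 - 16)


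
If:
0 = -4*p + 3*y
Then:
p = 3*y/4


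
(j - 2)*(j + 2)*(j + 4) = j^3 + 4*j^2 - 4*j - 16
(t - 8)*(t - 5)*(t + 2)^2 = t^4 - 9*t^3 - 8*t^2 + 108*t + 160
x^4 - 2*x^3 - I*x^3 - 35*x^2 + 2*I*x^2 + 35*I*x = x*(x - 7)*(x + 5)*(x - I)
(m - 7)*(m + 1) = m^2 - 6*m - 7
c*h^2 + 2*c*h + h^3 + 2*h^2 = h*(c + h)*(h + 2)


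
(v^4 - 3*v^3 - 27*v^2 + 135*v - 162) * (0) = 0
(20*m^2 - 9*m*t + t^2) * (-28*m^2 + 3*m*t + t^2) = -560*m^4 + 312*m^3*t - 35*m^2*t^2 - 6*m*t^3 + t^4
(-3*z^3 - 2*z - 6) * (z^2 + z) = -3*z^5 - 3*z^4 - 2*z^3 - 8*z^2 - 6*z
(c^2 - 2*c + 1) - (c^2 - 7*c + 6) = 5*c - 5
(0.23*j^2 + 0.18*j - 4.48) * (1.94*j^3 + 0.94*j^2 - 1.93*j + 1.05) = 0.4462*j^5 + 0.5654*j^4 - 8.9659*j^3 - 4.3171*j^2 + 8.8354*j - 4.704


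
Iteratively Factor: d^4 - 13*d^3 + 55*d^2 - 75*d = (d)*(d^3 - 13*d^2 + 55*d - 75) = d*(d - 5)*(d^2 - 8*d + 15) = d*(d - 5)^2*(d - 3)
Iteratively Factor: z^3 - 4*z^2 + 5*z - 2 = (z - 1)*(z^2 - 3*z + 2) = (z - 1)^2*(z - 2)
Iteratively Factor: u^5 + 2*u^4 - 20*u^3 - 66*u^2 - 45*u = (u + 3)*(u^4 - u^3 - 17*u^2 - 15*u) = (u + 3)^2*(u^3 - 4*u^2 - 5*u) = u*(u + 3)^2*(u^2 - 4*u - 5) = u*(u - 5)*(u + 3)^2*(u + 1)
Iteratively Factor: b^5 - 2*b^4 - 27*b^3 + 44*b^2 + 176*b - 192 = (b - 1)*(b^4 - b^3 - 28*b^2 + 16*b + 192) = (b - 4)*(b - 1)*(b^3 + 3*b^2 - 16*b - 48) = (b - 4)*(b - 1)*(b + 3)*(b^2 - 16) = (b - 4)*(b - 1)*(b + 3)*(b + 4)*(b - 4)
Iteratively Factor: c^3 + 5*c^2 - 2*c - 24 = (c + 4)*(c^2 + c - 6) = (c - 2)*(c + 4)*(c + 3)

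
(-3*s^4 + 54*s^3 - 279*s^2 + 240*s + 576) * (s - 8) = -3*s^5 + 78*s^4 - 711*s^3 + 2472*s^2 - 1344*s - 4608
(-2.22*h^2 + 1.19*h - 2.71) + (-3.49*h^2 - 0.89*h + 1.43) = -5.71*h^2 + 0.3*h - 1.28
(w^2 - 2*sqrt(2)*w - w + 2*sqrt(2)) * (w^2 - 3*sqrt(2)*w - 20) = w^4 - 5*sqrt(2)*w^3 - w^3 - 8*w^2 + 5*sqrt(2)*w^2 + 8*w + 40*sqrt(2)*w - 40*sqrt(2)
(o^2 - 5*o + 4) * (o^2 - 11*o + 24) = o^4 - 16*o^3 + 83*o^2 - 164*o + 96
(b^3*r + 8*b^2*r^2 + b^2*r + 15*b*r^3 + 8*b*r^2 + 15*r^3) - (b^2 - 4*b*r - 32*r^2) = b^3*r + 8*b^2*r^2 + b^2*r - b^2 + 15*b*r^3 + 8*b*r^2 + 4*b*r + 15*r^3 + 32*r^2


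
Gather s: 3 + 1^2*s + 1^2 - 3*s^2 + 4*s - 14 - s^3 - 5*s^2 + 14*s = -s^3 - 8*s^2 + 19*s - 10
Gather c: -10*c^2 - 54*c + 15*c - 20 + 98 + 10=-10*c^2 - 39*c + 88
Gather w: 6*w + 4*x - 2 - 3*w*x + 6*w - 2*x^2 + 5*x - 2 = w*(12 - 3*x) - 2*x^2 + 9*x - 4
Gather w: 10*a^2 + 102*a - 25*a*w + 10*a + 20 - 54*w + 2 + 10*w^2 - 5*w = 10*a^2 + 112*a + 10*w^2 + w*(-25*a - 59) + 22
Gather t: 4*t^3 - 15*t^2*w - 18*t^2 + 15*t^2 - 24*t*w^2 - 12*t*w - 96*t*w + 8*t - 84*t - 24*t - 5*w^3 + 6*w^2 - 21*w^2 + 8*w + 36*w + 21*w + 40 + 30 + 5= 4*t^3 + t^2*(-15*w - 3) + t*(-24*w^2 - 108*w - 100) - 5*w^3 - 15*w^2 + 65*w + 75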